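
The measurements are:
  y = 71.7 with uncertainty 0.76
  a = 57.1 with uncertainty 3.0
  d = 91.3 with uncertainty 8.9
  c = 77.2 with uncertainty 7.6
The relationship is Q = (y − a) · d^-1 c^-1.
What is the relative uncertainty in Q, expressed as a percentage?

25.3%

Let u = y − a = 14.6. δu = √(δy² + δa²) = √(0.578 + 9.00) = 3.09, so δu/u = 0.212.
Q is then a monomial in u, d, c:
δQ/Q = √((δu/u)² + (-1·δd/d)² + (-1·δc/c)²) = √(0.0449 + 0.00950 + 0.00969) = 0.253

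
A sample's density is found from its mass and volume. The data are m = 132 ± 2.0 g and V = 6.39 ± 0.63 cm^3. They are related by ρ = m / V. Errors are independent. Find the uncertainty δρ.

Since ρ is a product/quotient, work with relative uncertainties:
  (1·δm/m)² = (1×0.0152)² = 0.000230;  (-1·δV/V)² = (-1×0.0986)² = 0.00972
δρ/ρ = √(0.00995) = 0.0997
ρ = 20.7 g/cm^3, so δρ = 0.0997 × 20.7 = 2.06 g/cm^3.

2.06 g/cm^3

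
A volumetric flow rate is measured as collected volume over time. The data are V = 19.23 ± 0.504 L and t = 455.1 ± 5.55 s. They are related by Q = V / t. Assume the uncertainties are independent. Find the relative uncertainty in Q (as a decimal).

Each factor contributes (exponent × relative error)² to (δQ/Q)²:
  (1·δV/V)² = (1×0.0262)² = 0.000687;  (-1·δt/t)² = (-1×0.0122)² = 0.000149
δQ/Q = √(0.000836) = 0.0289

0.0289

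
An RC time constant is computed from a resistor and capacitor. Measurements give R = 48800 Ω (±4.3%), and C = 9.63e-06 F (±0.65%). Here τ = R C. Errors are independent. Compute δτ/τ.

0.0435

Each factor contributes (exponent × relative error)² to (δτ/τ)²:
  (1·δR/R)² = (1×0.0430)² = 0.00185;  (1·δC/C)² = (1×0.00650)² = 4.23e-05
δτ/τ = √(0.00189) = 0.0435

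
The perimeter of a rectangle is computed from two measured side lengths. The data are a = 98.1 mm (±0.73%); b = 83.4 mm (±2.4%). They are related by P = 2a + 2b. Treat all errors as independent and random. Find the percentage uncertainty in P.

For a sum/difference, combine absolute errors in quadrature:
  (2·δa)² = 2.05;  (2·δb)² = 16.0
δP = √(18.1) = 4.25 mm
P = 363 mm, so δP/P = 4.25/363 = 0.0117.

1.17%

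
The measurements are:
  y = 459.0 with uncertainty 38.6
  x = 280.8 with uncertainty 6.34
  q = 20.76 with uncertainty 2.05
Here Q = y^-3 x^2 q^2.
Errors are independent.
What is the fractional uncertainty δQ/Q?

0.324

Since Q is a product/quotient, work with relative uncertainties:
  (-3·δy/y)² = (-3×0.0841)² = 0.0636;  (2·δx/x)² = (2×0.0226)² = 0.00204;  (2·δq/q)² = (2×0.0987)² = 0.0390
δQ/Q = √(0.105) = 0.324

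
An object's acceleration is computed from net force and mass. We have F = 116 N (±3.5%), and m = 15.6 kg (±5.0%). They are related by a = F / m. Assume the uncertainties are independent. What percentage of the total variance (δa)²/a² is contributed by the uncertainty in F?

(δa/a)² = (1·δF/F)² + (-1·δm/m)²
  F term: (1×0.0350)² = 0.00123
  m term: (-1×0.0500)² = 0.00250
Total = 0.00373. Share from F = 0.00123/0.00373 = 0.329.

32.9%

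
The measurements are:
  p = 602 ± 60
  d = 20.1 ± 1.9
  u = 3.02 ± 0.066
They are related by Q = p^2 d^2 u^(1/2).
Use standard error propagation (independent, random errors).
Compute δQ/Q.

Products/powers → add relative errors in quadrature, weighted by exponent:
  (2·δp/p)² = (2×0.0997)² = 0.0397;  (2·δd/d)² = (2×0.0945)² = 0.0357;  (½·δu/u)² = (0.5×0.0219)² = 0.000119
δQ/Q = √(0.0756) = 0.275

0.275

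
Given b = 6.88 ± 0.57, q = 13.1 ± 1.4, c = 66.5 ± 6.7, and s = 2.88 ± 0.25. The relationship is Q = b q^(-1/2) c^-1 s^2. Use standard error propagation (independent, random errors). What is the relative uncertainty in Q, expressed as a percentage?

22.4%

Q is a product of powers, so relative uncertainties combine in quadrature:
  (1·δb/b)² = (1×0.0828)² = 0.00686;  (−½·δq/q)² = (-0.5×0.107)² = 0.00286;  (-1·δc/c)² = (-1×0.101)² = 0.0102;  (2·δs/s)² = (2×0.0868)² = 0.0301
δQ/Q = √(0.0500) = 0.224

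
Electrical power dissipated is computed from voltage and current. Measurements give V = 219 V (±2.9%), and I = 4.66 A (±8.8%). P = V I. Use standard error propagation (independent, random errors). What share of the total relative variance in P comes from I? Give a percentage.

90.2%

(δP/P)² = (1·δV/V)² + (1·δI/I)²
  V term: (1×0.0290)² = 0.000841
  I term: (1×0.0880)² = 0.00774
Total = 0.00859. Share from I = 0.00774/0.00859 = 0.902.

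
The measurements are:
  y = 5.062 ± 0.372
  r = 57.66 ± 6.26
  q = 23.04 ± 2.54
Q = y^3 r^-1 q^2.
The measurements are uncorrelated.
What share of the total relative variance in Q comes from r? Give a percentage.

(δQ/Q)² = (3·δy/y)² + (-1·δr/r)² + (2·δq/q)²
  y term: (3×0.0735)² = 0.0486
  r term: (-1×0.109)² = 0.0118
  q term: (2×0.110)² = 0.0486
Total = 0.109. Share from r = 0.0118/0.109 = 0.108.

10.8%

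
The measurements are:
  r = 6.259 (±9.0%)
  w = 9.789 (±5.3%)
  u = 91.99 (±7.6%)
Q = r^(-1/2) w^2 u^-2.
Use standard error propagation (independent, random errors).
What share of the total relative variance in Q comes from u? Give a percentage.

(δQ/Q)² = (−½·δr/r)² + (2·δw/w)² + (-2·δu/u)²
  r term: (-0.5×0.0900)² = 0.00202
  w term: (2×0.0530)² = 0.0112
  u term: (-2×0.0760)² = 0.0231
Total = 0.0364. Share from u = 0.0231/0.0364 = 0.635.

63.5%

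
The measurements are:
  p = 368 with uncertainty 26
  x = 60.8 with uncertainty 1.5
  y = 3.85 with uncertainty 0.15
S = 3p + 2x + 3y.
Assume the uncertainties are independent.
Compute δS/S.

Absolute uncertainties add in quadrature for a linear combination:
  (3·δp)² = 6080;  (2·δx)² = 9.00;  (3·δy)² = 0.202
δS = √(6090) = 78.1
S = 1240, so δS/S = 78.1/1240 = 0.0631.

0.0631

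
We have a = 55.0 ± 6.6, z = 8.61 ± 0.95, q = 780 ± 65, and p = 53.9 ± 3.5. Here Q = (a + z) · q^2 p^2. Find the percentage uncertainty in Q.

Let u = a + z = 63.6. δu = √(δa² + δz²) = √(43.6 + 0.902) = 6.67, so δu/u = 0.105.
Q is then a monomial in u, q, p:
δQ/Q = √((δu/u)² + (2·δq/q)² + (2·δp/p)²) = √(0.0110 + 0.0278 + 0.0169) = 0.236

23.6%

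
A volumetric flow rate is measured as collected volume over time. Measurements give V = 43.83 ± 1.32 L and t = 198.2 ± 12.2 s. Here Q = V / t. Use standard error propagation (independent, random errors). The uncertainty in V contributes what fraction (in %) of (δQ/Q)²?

19.3%

(δQ/Q)² = (1·δV/V)² + (-1·δt/t)²
  V term: (1×0.0301)² = 0.000907
  t term: (-1×0.0616)² = 0.00379
Total = 0.00470. Share from V = 0.000907/0.00470 = 0.193.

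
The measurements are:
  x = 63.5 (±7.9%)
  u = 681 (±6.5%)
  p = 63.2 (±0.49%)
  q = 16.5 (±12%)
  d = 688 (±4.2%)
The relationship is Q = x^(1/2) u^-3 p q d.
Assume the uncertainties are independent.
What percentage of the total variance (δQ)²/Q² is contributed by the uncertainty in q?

(δQ/Q)² = (½·δx/x)² + (-3·δu/u)² + (1·δp/p)² + (1·δq/q)² + (1·δd/d)²
  x term: (0.5×0.0790)² = 0.00156
  u term: (-3×0.0650)² = 0.0380
  p term: (1×0.00490)² = 2.4e-05
  q term: (1×0.120)² = 0.0144
  d term: (1×0.0420)² = 0.00176
Total = 0.0558. Share from q = 0.0144/0.0558 = 0.258.

25.8%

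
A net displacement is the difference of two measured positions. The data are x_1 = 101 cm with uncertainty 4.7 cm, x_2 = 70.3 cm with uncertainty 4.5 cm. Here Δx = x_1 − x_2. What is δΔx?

6.51 cm

Each term contributes (cᵢ δxᵢ)² to (δΔx)²:
  (δx_1)² = 22.1;  (δx_2)² = 20.2
δΔx = √(42.3) = 6.51 cm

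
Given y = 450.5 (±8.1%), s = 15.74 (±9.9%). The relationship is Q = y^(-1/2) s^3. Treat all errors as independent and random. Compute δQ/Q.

0.300

Relative error in a monomial: (δQ/Q)² = Σ (nᵢ · δxᵢ/xᵢ)².
  (−½·δy/y)² = (-0.5×0.0810)² = 0.00164;  (3·δs/s)² = (3×0.0990)² = 0.0882
δQ/Q = √(0.0898) = 0.300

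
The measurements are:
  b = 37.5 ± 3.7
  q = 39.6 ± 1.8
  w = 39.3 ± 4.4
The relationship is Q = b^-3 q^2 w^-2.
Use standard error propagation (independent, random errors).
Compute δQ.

Q is a product of powers, so relative uncertainties combine in quadrature:
  (-3·δb/b)² = (-3×0.0987)² = 0.0876;  (2·δq/q)² = (2×0.0455)² = 0.00826;  (-2·δw/w)² = (-2×0.112)² = 0.0501
δQ/Q = √(0.146) = 0.382
Q = 1.93e-05, so δQ = 0.382 × 1.93e-05 = 7.36e-06.

7.36e-06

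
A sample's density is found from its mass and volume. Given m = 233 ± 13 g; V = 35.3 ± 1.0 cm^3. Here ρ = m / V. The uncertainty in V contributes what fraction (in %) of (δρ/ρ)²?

(δρ/ρ)² = (1·δm/m)² + (-1·δV/V)²
  m term: (1×0.0558)² = 0.00311
  V term: (-1×0.0283)² = 0.000803
Total = 0.00392. Share from V = 0.000803/0.00392 = 0.205.

20.5%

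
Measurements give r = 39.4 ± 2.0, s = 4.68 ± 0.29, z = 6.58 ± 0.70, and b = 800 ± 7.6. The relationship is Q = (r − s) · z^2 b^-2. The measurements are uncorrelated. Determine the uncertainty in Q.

0.000520

Let u = r − s = 34.7. δu = √(δr² + δs²) = √(4.00 + 0.0841) = 2.02, so δu/u = 0.0582.
Q is then a monomial in u, z, b:
δQ/Q = √((δu/u)² + (2·δz/z)² + (-2·δb/b)²) = √(0.00339 + 0.0453 + 0.000361) = 0.221
Q = 0.00235, so δQ = 0.221 × 0.00235 = 0.000520.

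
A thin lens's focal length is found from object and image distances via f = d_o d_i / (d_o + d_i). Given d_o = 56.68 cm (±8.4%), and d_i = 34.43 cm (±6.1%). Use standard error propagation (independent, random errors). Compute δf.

1.06 cm

∂f/∂d_o = (d_i/(d_o+d_i))² = 0.143;  ∂f/∂d_i = (d_o/(d_o+d_i))² = 0.387
δf = √((∂f/∂d_o · δd_o)² + (∂f/∂d_i · δd_i)²) = √(0.462 + 0.661) = 1.06 cm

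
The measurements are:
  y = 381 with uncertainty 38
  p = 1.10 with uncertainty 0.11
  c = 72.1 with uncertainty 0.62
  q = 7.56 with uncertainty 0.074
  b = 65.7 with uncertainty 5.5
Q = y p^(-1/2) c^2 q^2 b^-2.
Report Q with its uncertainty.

Each factor contributes (exponent × relative error)² to (δQ/Q)²:
  (1·δy/y)² = (1×0.0997)² = 0.00995;  (−½·δp/p)² = (-0.5×0.100)² = 0.00250;  (2·δc/c)² = (2×0.00860)² = 0.000296;  (2·δq/q)² = (2×0.00979)² = 0.000383;  (-2·δb/b)² = (-2×0.0837)² = 0.0280
δQ/Q = √(0.0412) = 0.203
Q = 25000, so δQ = 0.203 × 25000 = 5070.

25000 ± 5070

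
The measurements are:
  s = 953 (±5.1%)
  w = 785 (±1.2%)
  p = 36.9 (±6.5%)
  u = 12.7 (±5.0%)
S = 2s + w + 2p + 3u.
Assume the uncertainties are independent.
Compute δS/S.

For a sum/difference, combine absolute errors in quadrature:
  (2·δs)² = 9450;  (δw)² = 88.7;  (2·δp)² = 23.0;  (3·δu)² = 3.63
δS = √(9560) = 97.8
S = 2800, so δS/S = 97.8/2800 = 0.0349.

0.0349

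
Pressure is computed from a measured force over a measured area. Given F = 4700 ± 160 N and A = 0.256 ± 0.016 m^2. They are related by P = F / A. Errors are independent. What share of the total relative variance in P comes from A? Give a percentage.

77.1%

(δP/P)² = (1·δF/F)² + (-1·δA/A)²
  F term: (1×0.0340)² = 0.00116
  A term: (-1×0.0625)² = 0.00391
Total = 0.00507. Share from A = 0.00391/0.00507 = 0.771.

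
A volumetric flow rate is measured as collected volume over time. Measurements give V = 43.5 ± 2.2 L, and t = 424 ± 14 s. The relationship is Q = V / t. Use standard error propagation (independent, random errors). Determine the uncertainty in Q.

Products/powers → add relative errors in quadrature, weighted by exponent:
  (1·δV/V)² = (1×0.0506)² = 0.00256;  (-1·δt/t)² = (-1×0.0330)² = 0.00109
δQ/Q = √(0.00365) = 0.0604
Q = 0.103 L/s, so δQ = 0.0604 × 0.103 = 0.00620 L/s.

0.00620 L/s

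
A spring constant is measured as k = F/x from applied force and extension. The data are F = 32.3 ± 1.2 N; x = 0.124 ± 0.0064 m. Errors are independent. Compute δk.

16.6 N/m

Since k is a product/quotient, work with relative uncertainties:
  (1·δF/F)² = (1×0.0372)² = 0.00138;  (-1·δx/x)² = (-1×0.0516)² = 0.00266
δk/k = √(0.00404) = 0.0636
k = 260 N/m, so δk = 0.0636 × 260 = 16.6 N/m.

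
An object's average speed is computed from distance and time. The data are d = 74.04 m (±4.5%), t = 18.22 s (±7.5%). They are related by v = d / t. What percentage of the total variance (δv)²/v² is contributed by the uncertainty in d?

26.5%

(δv/v)² = (1·δd/d)² + (-1·δt/t)²
  d term: (1×0.0450)² = 0.00202
  t term: (-1×0.0750)² = 0.00562
Total = 0.00765. Share from d = 0.00202/0.00765 = 0.265.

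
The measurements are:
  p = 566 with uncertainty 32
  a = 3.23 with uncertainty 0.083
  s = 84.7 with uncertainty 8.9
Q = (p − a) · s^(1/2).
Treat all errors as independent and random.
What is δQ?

401

Let u = p − a = 563. δu = √(δp² + δa²) = √(1020 + 0.00689) = 32.0, so δu/u = 0.0569.
Q is then a monomial in u, s:
δQ/Q = √((δu/u)² + (½·δs/s)²) = √(0.00323 + 0.00276) = 0.0774
Q = 5180, so δQ = 0.0774 × 5180 = 401.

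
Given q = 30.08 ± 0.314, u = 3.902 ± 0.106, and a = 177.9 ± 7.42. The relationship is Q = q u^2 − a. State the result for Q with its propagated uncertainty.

Let p = q·u^2 = 458.0. δp/p = √((1·δq/q)² + (2·δu/u)²) = √(0.000109 + 0.00295) = 0.0553, so δp = 25.3.
Q = p − a: δQ = √(δp² + δa²) = √(642 + 55.1) = 26.4
Q = 280.1.

280.1 ± 26.4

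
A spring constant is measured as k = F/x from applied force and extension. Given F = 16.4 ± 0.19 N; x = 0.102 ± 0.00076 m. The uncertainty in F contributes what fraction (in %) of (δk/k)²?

70.7%

(δk/k)² = (1·δF/F)² + (-1·δx/x)²
  F term: (1×0.0116)² = 0.000134
  x term: (-1×0.00745)² = 5.55e-05
Total = 0.000190. Share from F = 0.000134/0.000190 = 0.707.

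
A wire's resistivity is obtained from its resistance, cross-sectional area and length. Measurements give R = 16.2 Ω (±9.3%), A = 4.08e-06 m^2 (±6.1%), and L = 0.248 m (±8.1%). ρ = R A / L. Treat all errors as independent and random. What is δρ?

Each factor contributes (exponent × relative error)² to (δρ/ρ)²:
  (1·δR/R)² = (1×0.0930)² = 0.00865;  (1·δA/A)² = (1×0.0610)² = 0.00372;  (-1·δL/L)² = (-1×0.0810)² = 0.00656
δρ/ρ = √(0.0189) = 0.138
ρ = 0.000267 Ω·m, so δρ = 0.138 × 0.000267 = 3.67e-05 Ω·m.

3.67e-05 Ω·m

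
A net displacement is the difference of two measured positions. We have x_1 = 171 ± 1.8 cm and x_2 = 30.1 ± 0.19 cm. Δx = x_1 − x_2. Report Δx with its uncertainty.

Each term contributes (cᵢ δxᵢ)² to (δΔx)²:
  (δx_1)² = 3.24;  (δx_2)² = 0.0361
δΔx = √(3.28) = 1.81 cm
Δx = 141 cm.

141 ± 1.81 cm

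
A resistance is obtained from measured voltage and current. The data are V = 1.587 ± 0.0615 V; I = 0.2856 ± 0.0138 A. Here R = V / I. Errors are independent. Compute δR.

Each factor contributes (exponent × relative error)² to (δR/R)²:
  (1·δV/V)² = (1×0.0388)² = 0.00150;  (-1·δI/I)² = (-1×0.0483)² = 0.00233
δR/R = √(0.00384) = 0.0619
R = 5.557 Ω, so δR = 0.0619 × 5.557 = 0.344 Ω.

0.344 Ω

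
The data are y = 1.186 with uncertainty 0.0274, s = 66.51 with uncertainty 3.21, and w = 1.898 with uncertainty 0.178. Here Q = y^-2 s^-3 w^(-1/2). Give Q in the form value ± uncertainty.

For a monomial Q ∝ y^-2, s^-3, w^(-1/2), fractional errors add in quadrature:
  (-2·δy/y)² = (-2×0.0231)² = 0.00213;  (-3·δs/s)² = (-3×0.0483)² = 0.0210;  (−½·δw/w)² = (-0.5×0.0938)² = 0.00220
δQ/Q = √(0.0253) = 0.159
Q = 1.754e-06, so δQ = 0.159 × 1.754e-06 = 2.79e-07.

(1.754 ± 0.279) × 10^-6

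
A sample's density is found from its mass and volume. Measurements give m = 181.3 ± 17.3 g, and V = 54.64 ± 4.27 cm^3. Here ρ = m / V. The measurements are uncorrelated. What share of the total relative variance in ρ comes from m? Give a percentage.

59.9%

(δρ/ρ)² = (1·δm/m)² + (-1·δV/V)²
  m term: (1×0.0954)² = 0.00911
  V term: (-1×0.0781)² = 0.00611
Total = 0.0152. Share from m = 0.00911/0.0152 = 0.599.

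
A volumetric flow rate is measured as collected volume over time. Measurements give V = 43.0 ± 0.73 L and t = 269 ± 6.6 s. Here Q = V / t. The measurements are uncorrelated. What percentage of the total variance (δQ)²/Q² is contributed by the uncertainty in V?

(δQ/Q)² = (1·δV/V)² + (-1·δt/t)²
  V term: (1×0.0170)² = 0.000288
  t term: (-1×0.0245)² = 0.000602
Total = 0.000890. Share from V = 0.000288/0.000890 = 0.324.

32.4%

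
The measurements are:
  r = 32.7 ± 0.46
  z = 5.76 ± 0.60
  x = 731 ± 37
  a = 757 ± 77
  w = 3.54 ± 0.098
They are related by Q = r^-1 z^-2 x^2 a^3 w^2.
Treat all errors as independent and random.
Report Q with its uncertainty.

Relative error in a monomial: (δQ/Q)² = Σ (nᵢ · δxᵢ/xᵢ)².
  (-1·δr/r)² = (-1×0.0141)² = 0.000198;  (-2·δz/z)² = (-2×0.104)² = 0.0434;  (2·δx/x)² = (2×0.0506)² = 0.0102;  (3·δa/a)² = (3×0.102)² = 0.0931;  (2·δw/w)² = (2×0.0277)² = 0.00307
δQ/Q = √(0.150) = 0.387
Q = 2.68e+12, so δQ = 0.387 × 2.68e+12 = 1.04e+12.

(2.68 ± 1.04) × 10^12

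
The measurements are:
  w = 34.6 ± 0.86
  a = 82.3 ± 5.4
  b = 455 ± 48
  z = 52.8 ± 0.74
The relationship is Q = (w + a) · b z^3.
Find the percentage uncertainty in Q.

Let u = w + a = 117. δu = √(δw² + δa²) = √(0.740 + 29.2) = 5.47, so δu/u = 0.0468.
Q is then a monomial in u, b, z:
δQ/Q = √((δu/u)² + (1·δb/b)² + (3·δz/z)²) = √(0.00219 + 0.0111 + 0.00177) = 0.123

12.3%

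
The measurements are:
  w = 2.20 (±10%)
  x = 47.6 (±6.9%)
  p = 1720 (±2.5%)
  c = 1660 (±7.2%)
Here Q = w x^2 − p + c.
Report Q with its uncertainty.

Let h = w·x^2 = 4980. δh/h = √((1·δw/w)² + (2·δx/x)²) = √(0.0100 + 0.0190) = 0.170, so δh = 850.
Q = h − p + c: δQ = √(δh² + δp² + δc²) = √(7.22e+05 + 1850 + 14300) = 859
Q = 4920.

4920 ± 859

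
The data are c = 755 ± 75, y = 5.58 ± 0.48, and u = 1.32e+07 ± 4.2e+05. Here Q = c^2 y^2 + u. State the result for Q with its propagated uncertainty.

Let p = c^2·y^2 = 1.77e+07. δp/p = √((2·δc/c)² + (2·δy/y)²) = √(0.0395 + 0.0296) = 0.263, so δp = 4.66e+06.
Q = p + u: δQ = √(δp² + δu²) = √(2.18e+13 + 1.76e+11) = 4.68e+06
Q = 3.09e+07.

(3.09 ± 0.468) × 10^7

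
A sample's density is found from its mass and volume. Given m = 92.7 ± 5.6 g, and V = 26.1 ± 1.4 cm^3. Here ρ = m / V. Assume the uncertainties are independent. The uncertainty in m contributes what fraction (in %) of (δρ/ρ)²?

55.9%

(δρ/ρ)² = (1·δm/m)² + (-1·δV/V)²
  m term: (1×0.0604)² = 0.00365
  V term: (-1×0.0536)² = 0.00288
Total = 0.00653. Share from m = 0.00365/0.00653 = 0.559.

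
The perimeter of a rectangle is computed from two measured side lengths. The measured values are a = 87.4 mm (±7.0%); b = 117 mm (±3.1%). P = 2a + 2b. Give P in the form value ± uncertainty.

Each term contributes (cᵢ δxᵢ)² to (δP)²:
  (2·δa)² = 150;  (2·δb)² = 52.6
δP = √(202) = 14.2 mm
P = 409 mm.

409 ± 14.2 mm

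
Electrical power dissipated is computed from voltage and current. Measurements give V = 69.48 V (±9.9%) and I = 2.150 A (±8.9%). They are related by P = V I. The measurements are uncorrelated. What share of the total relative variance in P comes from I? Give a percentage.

(δP/P)² = (1·δV/V)² + (1·δI/I)²
  V term: (1×0.0990)² = 0.00980
  I term: (1×0.0890)² = 0.00792
Total = 0.0177. Share from I = 0.00792/0.0177 = 0.447.

44.7%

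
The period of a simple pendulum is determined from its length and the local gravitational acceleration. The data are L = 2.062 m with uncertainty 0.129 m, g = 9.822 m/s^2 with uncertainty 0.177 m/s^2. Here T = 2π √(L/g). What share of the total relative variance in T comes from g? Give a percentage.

7.66%

(δT/T)² = (½·δL/L)² + (−½·δg/g)²
  L term: (0.5×0.0626)² = 0.000978
  g term: (-0.5×0.0180)² = 8.12e-05
Total = 0.00106. Share from g = 8.12e-05/0.00106 = 0.0766.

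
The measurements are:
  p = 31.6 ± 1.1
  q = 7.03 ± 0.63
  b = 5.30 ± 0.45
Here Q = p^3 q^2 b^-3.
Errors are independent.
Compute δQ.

3440

Products/powers → add relative errors in quadrature, weighted by exponent:
  (3·δp/p)² = (3×0.0348)² = 0.0109;  (2·δq/q)² = (2×0.0896)² = 0.0321;  (-3·δb/b)² = (-3×0.0849)² = 0.0649
δQ/Q = √(0.108) = 0.328
Q = 10500, so δQ = 0.328 × 10500 = 3440.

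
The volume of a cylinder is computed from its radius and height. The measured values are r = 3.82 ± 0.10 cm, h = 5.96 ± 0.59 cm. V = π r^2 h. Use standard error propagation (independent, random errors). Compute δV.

30.6 cm^3

Products/powers → add relative errors in quadrature, weighted by exponent:
  (2·δr/r)² = (2×0.0262)² = 0.00274;  (1·δh/h)² = (1×0.0990)² = 0.00980
δV/V = √(0.0125) = 0.112
V = 273 cm^3, so δV = 0.112 × 273 = 30.6 cm^3.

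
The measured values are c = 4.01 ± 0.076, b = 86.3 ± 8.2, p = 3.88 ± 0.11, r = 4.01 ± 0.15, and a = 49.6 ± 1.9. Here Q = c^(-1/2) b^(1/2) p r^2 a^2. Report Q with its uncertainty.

(7.12 ± 0.861) × 10^5

Relative error in a monomial: (δQ/Q)² = Σ (nᵢ · δxᵢ/xᵢ)².
  (−½·δc/c)² = (-0.5×0.0190)² = 8.98e-05;  (½·δb/b)² = (0.5×0.0950)² = 0.00226;  (1·δp/p)² = (1×0.0284)² = 0.000804;  (2·δr/r)² = (2×0.0374)² = 0.00560;  (2·δa/a)² = (2×0.0383)² = 0.00587
δQ/Q = √(0.0146) = 0.121
Q = 7.12e+05, so δQ = 0.121 × 7.12e+05 = 86100.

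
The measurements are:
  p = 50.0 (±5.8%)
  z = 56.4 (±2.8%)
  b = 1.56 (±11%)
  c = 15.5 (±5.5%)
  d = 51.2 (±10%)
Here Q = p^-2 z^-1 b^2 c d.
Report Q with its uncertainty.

0.0137 ± 0.00377

Products/powers → add relative errors in quadrature, weighted by exponent:
  (-2·δp/p)² = (-2×0.0580)² = 0.0135;  (-1·δz/z)² = (-1×0.0280)² = 0.000784;  (2·δb/b)² = (2×0.110)² = 0.0484;  (1·δc/c)² = (1×0.0550)² = 0.00302;  (1·δd/d)² = (1×0.100)² = 0.0100
δQ/Q = √(0.0757) = 0.275
Q = 0.0137, so δQ = 0.275 × 0.0137 = 0.00377.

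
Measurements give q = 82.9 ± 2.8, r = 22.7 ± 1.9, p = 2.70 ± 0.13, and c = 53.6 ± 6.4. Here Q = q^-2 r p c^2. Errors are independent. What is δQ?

Each factor contributes (exponent × relative error)² to (δQ/Q)²:
  (-2·δq/q)² = (-2×0.0338)² = 0.00456;  (1·δr/r)² = (1×0.0837)² = 0.00701;  (1·δp/p)² = (1×0.0481)² = 0.00232;  (2·δc/c)² = (2×0.119)² = 0.0570
δQ/Q = √(0.0709) = 0.266
Q = 25.6, so δQ = 0.266 × 25.6 = 6.82.

6.82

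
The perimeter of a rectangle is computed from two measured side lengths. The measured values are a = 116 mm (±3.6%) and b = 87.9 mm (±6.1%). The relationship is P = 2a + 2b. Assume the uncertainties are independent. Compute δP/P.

0.0333

P is a linear combination, so absolute uncertainties add in quadrature:
  (2·δa)² = 69.8;  (2·δb)² = 115
δP = √(185) = 13.6 mm
P = 408 mm, so δP/P = 13.6/408 = 0.0333.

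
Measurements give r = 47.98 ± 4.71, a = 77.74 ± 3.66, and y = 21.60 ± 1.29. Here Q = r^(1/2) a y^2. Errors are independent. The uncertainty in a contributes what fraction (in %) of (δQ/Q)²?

(δQ/Q)² = (½·δr/r)² + (1·δa/a)² + (2·δy/y)²
  r term: (0.5×0.0982)² = 0.00241
  a term: (1×0.0471)² = 0.00222
  y term: (2×0.0597)² = 0.0143
Total = 0.0189. Share from a = 0.00222/0.0189 = 0.117.

11.7%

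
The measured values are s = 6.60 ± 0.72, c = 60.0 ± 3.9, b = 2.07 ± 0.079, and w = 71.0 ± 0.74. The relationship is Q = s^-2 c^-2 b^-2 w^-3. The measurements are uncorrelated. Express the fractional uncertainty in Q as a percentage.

Relative error in a monomial: (δQ/Q)² = Σ (nᵢ · δxᵢ/xᵢ)².
  (-2·δs/s)² = (-2×0.109)² = 0.0476;  (-2·δc/c)² = (-2×0.0650)² = 0.0169;  (-2·δb/b)² = (-2×0.0382)² = 0.00583;  (-3·δw/w)² = (-3×0.0104)² = 0.000978
δQ/Q = √(0.0713) = 0.267

26.7%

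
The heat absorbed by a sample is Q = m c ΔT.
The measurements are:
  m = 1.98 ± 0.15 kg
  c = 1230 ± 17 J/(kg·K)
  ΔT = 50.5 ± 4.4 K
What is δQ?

Each factor contributes (exponent × relative error)² to (δQ/Q)²:
  (1·δm/m)² = (1×0.0758)² = 0.00574;  (1·δc/c)² = (1×0.0138)² = 0.000191;  (1·δΔT/ΔT)² = (1×0.0871)² = 0.00759
δQ/Q = √(0.0135) = 0.116
Q = 1.23e+05 J, so δQ = 0.116 × 1.23e+05 = 14300 J.

14300 J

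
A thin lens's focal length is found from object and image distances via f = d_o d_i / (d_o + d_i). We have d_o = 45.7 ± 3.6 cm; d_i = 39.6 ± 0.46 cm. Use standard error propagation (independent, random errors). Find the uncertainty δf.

0.787 cm

∂f/∂d_o = (d_i/(d_o+d_i))² = 0.216;  ∂f/∂d_i = (d_o/(d_o+d_i))² = 0.287
δf = √((∂f/∂d_o · δd_o)² + (∂f/∂d_i · δd_i)²) = √(0.602 + 0.0174) = 0.787 cm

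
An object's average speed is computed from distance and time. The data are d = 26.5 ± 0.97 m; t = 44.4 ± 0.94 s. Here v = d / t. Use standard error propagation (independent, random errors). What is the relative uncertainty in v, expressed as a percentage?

4.23%

Relative error in a monomial: (δv/v)² = Σ (nᵢ · δxᵢ/xᵢ)².
  (1·δd/d)² = (1×0.0366)² = 0.00134;  (-1·δt/t)² = (-1×0.0212)² = 0.000448
δv/v = √(0.00179) = 0.0423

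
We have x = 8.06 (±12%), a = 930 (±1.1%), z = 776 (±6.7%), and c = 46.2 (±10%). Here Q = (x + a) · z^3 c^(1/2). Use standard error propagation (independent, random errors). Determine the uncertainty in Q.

Let u = x + a = 938. δu = √(δx² + δa²) = √(0.935 + 105) = 10.3, so δu/u = 0.0110.
Q is then a monomial in u, z, c:
δQ/Q = √((δu/u)² + (3·δz/z)² + (½·δc/c)²) = √(0.000120 + 0.0404 + 0.00250) = 0.207
Q = 2.98e+12, so δQ = 0.207 × 2.98e+12 = 6.18e+11.

6.18e+11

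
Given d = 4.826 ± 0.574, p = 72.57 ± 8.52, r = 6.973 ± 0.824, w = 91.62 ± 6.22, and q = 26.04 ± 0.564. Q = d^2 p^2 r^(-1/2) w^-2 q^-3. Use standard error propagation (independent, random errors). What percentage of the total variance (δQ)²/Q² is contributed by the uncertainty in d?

41.0%

(δQ/Q)² = (2·δd/d)² + (2·δp/p)² + (−½·δr/r)² + (-2·δw/w)² + (-3·δq/q)²
  d term: (2×0.119)² = 0.0566
  p term: (2×0.117)² = 0.0551
  r term: (-0.5×0.118)² = 0.00349
  w term: (-2×0.0679)² = 0.0184
  q term: (-3×0.0217)² = 0.00422
Total = 0.138. Share from d = 0.0566/0.138 = 0.410.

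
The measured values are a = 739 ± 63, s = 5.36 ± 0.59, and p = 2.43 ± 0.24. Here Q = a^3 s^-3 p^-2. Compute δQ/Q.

0.462

For a monomial Q ∝ a^3, s^-3, p^-2, fractional errors add in quadrature:
  (3·δa/a)² = (3×0.0853)² = 0.0654;  (-3·δs/s)² = (-3×0.110)² = 0.109;  (-2·δp/p)² = (-2×0.0988)² = 0.0390
δQ/Q = √(0.213) = 0.462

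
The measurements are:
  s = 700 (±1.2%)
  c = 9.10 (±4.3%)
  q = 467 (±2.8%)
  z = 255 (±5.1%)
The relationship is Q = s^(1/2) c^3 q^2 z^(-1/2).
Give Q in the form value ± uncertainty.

(2.72 ± 0.390) × 10^8

Each factor contributes (exponent × relative error)² to (δQ/Q)²:
  (½·δs/s)² = (0.5×0.0120)² = 3.6e-05;  (3·δc/c)² = (3×0.0430)² = 0.0166;  (2·δq/q)² = (2×0.0280)² = 0.00314;  (−½·δz/z)² = (-0.5×0.0510)² = 0.000650
δQ/Q = √(0.0205) = 0.143
Q = 2.72e+08, so δQ = 0.143 × 2.72e+08 = 3.9e+07.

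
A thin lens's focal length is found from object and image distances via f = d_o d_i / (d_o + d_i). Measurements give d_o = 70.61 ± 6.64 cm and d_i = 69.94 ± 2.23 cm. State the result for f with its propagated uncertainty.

∂f/∂d_o = (d_i/(d_o+d_i))² = 0.248;  ∂f/∂d_i = (d_o/(d_o+d_i))² = 0.252
δf = √((∂f/∂d_o · δd_o)² + (∂f/∂d_i · δd_i)²) = √(2.70 + 0.317) = 1.74 cm
f = 35.14 cm.

35.14 ± 1.74 cm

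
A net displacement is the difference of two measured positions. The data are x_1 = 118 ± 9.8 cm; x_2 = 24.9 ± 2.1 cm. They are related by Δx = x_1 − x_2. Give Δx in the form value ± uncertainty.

93.1 ± 10.0 cm

Sums and differences: (δΔx)² = Σ (cᵢ δxᵢ)².
  (δx_1)² = 96.0;  (δx_2)² = 4.41
δΔx = √(100) = 10.0 cm
Δx = 93.1 cm.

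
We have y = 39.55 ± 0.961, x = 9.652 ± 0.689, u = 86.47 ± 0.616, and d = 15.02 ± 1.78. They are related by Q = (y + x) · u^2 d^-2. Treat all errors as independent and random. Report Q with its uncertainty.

Let w = y + x = 49.20. δw = √(δy² + δx²) = √(0.924 + 0.475) = 1.18, so δw/w = 0.0240.
Q is then a monomial in w, u, d:
δQ/Q = √((δw/w)² + (2·δu/u)² + (-2·δd/d)²) = √(0.000578 + 0.000203 + 0.0562) = 0.239
Q = 1631, so δQ = 0.239 × 1631 = 389.

1631 ± 389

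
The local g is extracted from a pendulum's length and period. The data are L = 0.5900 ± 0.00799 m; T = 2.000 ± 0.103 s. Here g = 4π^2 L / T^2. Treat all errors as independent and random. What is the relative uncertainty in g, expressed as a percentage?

Products/powers → add relative errors in quadrature, weighted by exponent:
  (1·δL/L)² = (1×0.0135)² = 0.000183;  (-2·δT/T)² = (-2×0.0515)² = 0.0106
δg/g = √(0.0108) = 0.104

10.4%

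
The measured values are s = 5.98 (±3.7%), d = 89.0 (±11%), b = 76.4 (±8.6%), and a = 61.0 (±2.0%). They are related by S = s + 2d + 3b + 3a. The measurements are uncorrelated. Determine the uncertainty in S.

28.0

S is a linear combination, so absolute uncertainties add in quadrature:
  (δs)² = 0.0490;  (2·δd)² = 383;  (3·δb)² = 389;  (3·δa)² = 13.4
δS = √(785) = 28.0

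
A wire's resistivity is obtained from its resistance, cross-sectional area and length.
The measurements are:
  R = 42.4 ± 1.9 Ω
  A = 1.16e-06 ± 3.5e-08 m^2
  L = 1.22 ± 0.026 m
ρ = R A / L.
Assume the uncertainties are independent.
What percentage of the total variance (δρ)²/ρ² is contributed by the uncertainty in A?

(δρ/ρ)² = (1·δR/R)² + (1·δA/A)² + (-1·δL/L)²
  R term: (1×0.0448)² = 0.00201
  A term: (1×0.0302)² = 0.000910
  L term: (-1×0.0213)² = 0.000454
Total = 0.00337. Share from A = 0.000910/0.00337 = 0.270.

27.0%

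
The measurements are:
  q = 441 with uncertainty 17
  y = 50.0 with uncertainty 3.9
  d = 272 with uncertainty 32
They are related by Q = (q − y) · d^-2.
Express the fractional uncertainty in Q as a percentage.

23.9%

Let u = q − y = 391. δu = √(δq² + δy²) = √(289 + 15.2) = 17.4, so δu/u = 0.0446.
Q is then a monomial in u, d:
δQ/Q = √((δu/u)² + (-2·δd/d)²) = √(0.00199 + 0.0554) = 0.239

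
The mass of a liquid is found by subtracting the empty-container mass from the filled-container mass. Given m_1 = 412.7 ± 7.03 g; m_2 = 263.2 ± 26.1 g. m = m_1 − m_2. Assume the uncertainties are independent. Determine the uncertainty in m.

Absolute uncertainties add in quadrature for a linear combination:
  (δm_1)² = 49.4;  (δm_2)² = 681
δm = √(731) = 27.0 g

27.0 g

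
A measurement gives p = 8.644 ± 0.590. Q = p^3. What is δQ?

Q is a product of powers, so relative uncertainties combine in quadrature:
  (3·δp/p)² = (3×0.0683)² = 0.0419
δQ/Q = √(0.0419) = 0.205
Q = 645.9, so δQ = 0.205 × 645.9 = 132.

132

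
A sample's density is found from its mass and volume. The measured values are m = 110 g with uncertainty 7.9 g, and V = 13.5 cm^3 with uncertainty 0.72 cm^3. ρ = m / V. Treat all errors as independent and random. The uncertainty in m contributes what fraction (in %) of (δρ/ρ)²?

64.5%

(δρ/ρ)² = (1·δm/m)² + (-1·δV/V)²
  m term: (1×0.0718)² = 0.00516
  V term: (-1×0.0533)² = 0.00284
Total = 0.00800. Share from m = 0.00516/0.00800 = 0.645.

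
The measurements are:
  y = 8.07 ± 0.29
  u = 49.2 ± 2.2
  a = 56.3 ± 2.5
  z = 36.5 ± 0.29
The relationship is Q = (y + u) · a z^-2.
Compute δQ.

Let w = y + u = 57.3. δw = √(δy² + δu²) = √(0.0841 + 4.84) = 2.22, so δw/w = 0.0387.
Q is then a monomial in w, a, z:
δQ/Q = √((δw/w)² + (1·δa/a)² + (-2·δz/z)²) = √(0.00150 + 0.00197 + 0.000253) = 0.0610
Q = 2.42, so δQ = 0.0610 × 2.42 = 0.148.

0.148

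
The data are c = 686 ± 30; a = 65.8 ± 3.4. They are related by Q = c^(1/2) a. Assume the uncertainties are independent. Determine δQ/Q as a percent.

For a monomial Q ∝ c^(1/2), a, fractional errors add in quadrature:
  (½·δc/c)² = (0.5×0.0437)² = 0.000478;  (1·δa/a)² = (1×0.0517)² = 0.00267
δQ/Q = √(0.00315) = 0.0561

5.61%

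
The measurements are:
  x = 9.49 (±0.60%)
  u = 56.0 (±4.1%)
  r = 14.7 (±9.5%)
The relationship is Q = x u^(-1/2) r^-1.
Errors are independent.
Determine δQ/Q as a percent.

9.74%

Q is a product of powers, so relative uncertainties combine in quadrature:
  (1·δx/x)² = (1×0.00600)² = 3.6e-05;  (−½·δu/u)² = (-0.5×0.0410)² = 0.000420;  (-1·δr/r)² = (-1×0.0950)² = 0.00903
δQ/Q = √(0.00948) = 0.0974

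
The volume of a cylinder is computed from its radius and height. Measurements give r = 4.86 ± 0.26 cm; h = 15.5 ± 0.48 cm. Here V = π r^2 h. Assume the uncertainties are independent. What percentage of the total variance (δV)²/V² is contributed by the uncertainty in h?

(δV/V)² = (2·δr/r)² + (1·δh/h)²
  r term: (2×0.0535)² = 0.0114
  h term: (1×0.0310)² = 0.000959
Total = 0.0124. Share from h = 0.000959/0.0124 = 0.0773.

7.73%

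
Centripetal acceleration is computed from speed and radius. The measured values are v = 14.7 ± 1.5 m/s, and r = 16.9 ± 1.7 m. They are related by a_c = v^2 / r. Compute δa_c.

a_c is a product of powers, so relative uncertainties combine in quadrature:
  (2·δv/v)² = (2×0.102)² = 0.0416;  (-1·δr/r)² = (-1×0.101)² = 0.0101
δa_c/a_c = √(0.0518) = 0.228
a_c = 12.8 m/s^2, so δa_c = 0.228 × 12.8 = 2.91 m/s^2.

2.91 m/s^2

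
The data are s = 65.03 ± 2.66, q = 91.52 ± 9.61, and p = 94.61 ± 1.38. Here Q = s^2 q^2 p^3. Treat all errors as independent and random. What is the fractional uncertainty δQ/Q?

0.230

Products/powers → add relative errors in quadrature, weighted by exponent:
  (2·δs/s)² = (2×0.0409)² = 0.00669;  (2·δq/q)² = (2×0.105)² = 0.0441;  (3·δp/p)² = (3×0.0146)² = 0.00191
δQ/Q = √(0.0527) = 0.230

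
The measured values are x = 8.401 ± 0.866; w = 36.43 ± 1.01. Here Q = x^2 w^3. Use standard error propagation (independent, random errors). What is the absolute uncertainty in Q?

7.59e+05

Since Q is a product/quotient, work with relative uncertainties:
  (2·δx/x)² = (2×0.103)² = 0.0425;  (3·δw/w)² = (3×0.0277)² = 0.00692
δQ/Q = √(0.0494) = 0.222
Q = 3.412e+06, so δQ = 0.222 × 3.412e+06 = 7.59e+05.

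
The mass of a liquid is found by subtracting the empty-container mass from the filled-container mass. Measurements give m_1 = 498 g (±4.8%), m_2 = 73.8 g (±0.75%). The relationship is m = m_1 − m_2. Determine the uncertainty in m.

Each term contributes (cᵢ δxᵢ)² to (δm)²:
  (δm_1)² = 571;  (δm_2)² = 0.306
δm = √(572) = 23.9 g

23.9 g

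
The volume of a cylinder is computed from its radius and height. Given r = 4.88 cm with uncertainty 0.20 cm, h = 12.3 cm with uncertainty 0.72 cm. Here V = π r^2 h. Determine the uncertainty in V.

92.7 cm^3

V is a product of powers, so relative uncertainties combine in quadrature:
  (2·δr/r)² = (2×0.0410)² = 0.00672;  (1·δh/h)² = (1×0.0585)² = 0.00343
δV/V = √(0.0101) = 0.101
V = 920 cm^3, so δV = 0.101 × 920 = 92.7 cm^3.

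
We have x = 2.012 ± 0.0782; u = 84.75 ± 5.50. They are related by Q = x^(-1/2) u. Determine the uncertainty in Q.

4.05

Products/powers → add relative errors in quadrature, weighted by exponent:
  (−½·δx/x)² = (-0.5×0.0389)² = 0.000378;  (1·δu/u)² = (1×0.0649)² = 0.00421
δQ/Q = √(0.00459) = 0.0677
Q = 59.75, so δQ = 0.0677 × 59.75 = 4.05.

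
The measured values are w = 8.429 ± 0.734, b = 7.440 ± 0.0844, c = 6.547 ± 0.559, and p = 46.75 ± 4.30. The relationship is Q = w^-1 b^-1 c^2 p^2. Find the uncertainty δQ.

Since Q is a product/quotient, work with relative uncertainties:
  (-1·δw/w)² = (-1×0.0871)² = 0.00758;  (-1·δb/b)² = (-1×0.0113)² = 0.000129;  (2·δc/c)² = (2×0.0854)² = 0.0292;  (2·δp/p)² = (2×0.0920)² = 0.0338
δQ/Q = √(0.0707) = 0.266
Q = 1494, so δQ = 0.266 × 1494 = 397.

397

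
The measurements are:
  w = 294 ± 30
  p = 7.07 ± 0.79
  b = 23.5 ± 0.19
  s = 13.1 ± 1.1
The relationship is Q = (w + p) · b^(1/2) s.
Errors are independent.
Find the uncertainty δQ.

Let u = w + p = 301. δu = √(δw² + δp²) = √(900 + 0.624) = 30.0, so δu/u = 0.0997.
Q is then a monomial in u, b, s:
δQ/Q = √((δu/u)² + (½·δb/b)² + (1·δs/s)²) = √(0.00994 + 1.63e-05 + 0.00705) = 0.130
Q = 19100, so δQ = 0.130 × 19100 = 2490.

2490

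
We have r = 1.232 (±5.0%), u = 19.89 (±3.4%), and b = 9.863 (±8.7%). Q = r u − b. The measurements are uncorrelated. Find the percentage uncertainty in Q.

11.7%

Let p = r·u = 24.50. δp/p = √((1·δr/r)² + (1·δu/u)²) = √(0.00250 + 0.00116) = 0.0605, so δp = 1.48.
Q = p − b: δQ = √(δp² + δb²) = √(2.20 + 0.736) = 1.71
Q = 14.64, so δQ/Q = 1.71/14.64 = 0.117.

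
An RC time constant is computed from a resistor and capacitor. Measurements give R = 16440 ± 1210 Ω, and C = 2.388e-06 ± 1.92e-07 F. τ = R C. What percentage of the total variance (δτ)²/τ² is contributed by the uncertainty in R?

(δτ/τ)² = (1·δR/R)² + (1·δC/C)²
  R term: (1×0.0736)² = 0.00542
  C term: (1×0.0804)² = 0.00646
Total = 0.0119. Share from R = 0.00542/0.0119 = 0.456.

45.6%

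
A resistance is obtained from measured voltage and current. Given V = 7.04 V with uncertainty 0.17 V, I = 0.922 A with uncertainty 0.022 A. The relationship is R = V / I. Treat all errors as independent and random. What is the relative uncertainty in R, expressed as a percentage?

3.39%

R is a product of powers, so relative uncertainties combine in quadrature:
  (1·δV/V)² = (1×0.0241)² = 0.000583;  (-1·δI/I)² = (-1×0.0239)² = 0.000569
δR/R = √(0.00115) = 0.0339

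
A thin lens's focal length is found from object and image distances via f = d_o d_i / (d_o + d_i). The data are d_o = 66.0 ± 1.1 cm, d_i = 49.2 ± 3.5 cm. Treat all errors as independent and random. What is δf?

1.17 cm

∂f/∂d_o = (d_i/(d_o+d_i))² = 0.182;  ∂f/∂d_i = (d_o/(d_o+d_i))² = 0.328
δf = √((∂f/∂d_o · δd_o)² + (∂f/∂d_i · δd_i)²) = √(0.0403 + 1.32) = 1.17 cm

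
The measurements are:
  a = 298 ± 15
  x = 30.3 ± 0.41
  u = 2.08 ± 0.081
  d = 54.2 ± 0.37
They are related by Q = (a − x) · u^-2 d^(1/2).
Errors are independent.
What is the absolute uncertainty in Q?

43.7

Let w = a − x = 268. δw = √(δa² + δx²) = √(225 + 0.168) = 15.0, so δw/w = 0.0561.
Q is then a monomial in w, u, d:
δQ/Q = √((δw/w)² + (-2·δu/u)² + (½·δd/d)²) = √(0.00314 + 0.00607 + 1.17e-05) = 0.0960
Q = 456, so δQ = 0.0960 × 456 = 43.7.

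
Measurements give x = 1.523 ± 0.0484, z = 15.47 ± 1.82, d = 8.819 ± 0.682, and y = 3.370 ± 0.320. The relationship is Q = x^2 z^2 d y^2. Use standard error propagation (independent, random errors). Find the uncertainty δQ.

17700

Q is a product of powers, so relative uncertainties combine in quadrature:
  (2·δx/x)² = (2×0.0318)² = 0.00404;  (2·δz/z)² = (2×0.118)² = 0.0554;  (1·δd/d)² = (1×0.0773)² = 0.00598;  (2·δy/y)² = (2×0.0950)² = 0.0361
δQ/Q = √(0.101) = 0.319
Q = 55600, so δQ = 0.319 × 55600 = 17700.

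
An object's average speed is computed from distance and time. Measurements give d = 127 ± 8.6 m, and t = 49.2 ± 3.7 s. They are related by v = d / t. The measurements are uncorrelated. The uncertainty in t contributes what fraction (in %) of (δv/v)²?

(δv/v)² = (1·δd/d)² + (-1·δt/t)²
  d term: (1×0.0677)² = 0.00459
  t term: (-1×0.0752)² = 0.00566
Total = 0.0102. Share from t = 0.00566/0.0102 = 0.552.

55.2%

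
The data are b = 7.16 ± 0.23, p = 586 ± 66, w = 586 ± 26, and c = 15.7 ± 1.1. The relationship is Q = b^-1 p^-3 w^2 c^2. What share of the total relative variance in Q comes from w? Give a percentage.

5.52%

(δQ/Q)² = (-1·δb/b)² + (-3·δp/p)² + (2·δw/w)² + (2·δc/c)²
  b term: (-1×0.0321)² = 0.00103
  p term: (-3×0.113)² = 0.114
  w term: (2×0.0444)² = 0.00787
  c term: (2×0.0701)² = 0.0196
Total = 0.143. Share from w = 0.00787/0.143 = 0.0552.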